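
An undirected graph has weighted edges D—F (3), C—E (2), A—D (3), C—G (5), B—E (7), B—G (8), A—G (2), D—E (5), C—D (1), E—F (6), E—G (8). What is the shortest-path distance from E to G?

7

Comparing a few candidate routes:
E -> D -> C -> G: 5 + 1 + 5 = 11
E -> C -> G: 2 + 5 = 7
E -> D -> A -> G: 5 + 3 + 2 = 10
E -> F -> D -> A -> G: 6 + 3 + 3 + 2 = 14
E -> C -> D -> A -> G: 2 + 1 + 3 + 2 = 8
E -> G: 8
Best route has total 7.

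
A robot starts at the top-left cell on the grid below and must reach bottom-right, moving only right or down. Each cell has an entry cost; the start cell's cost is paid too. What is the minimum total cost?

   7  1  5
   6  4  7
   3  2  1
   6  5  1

Best path: [0,0]→[0,1]→[1,1]→[2,1]→[2,2]→[3,2]
Cost: 7 + 1 + 4 + 2 + 1 + 1 = 16
For comparison, the top-then-right route costs 22.

16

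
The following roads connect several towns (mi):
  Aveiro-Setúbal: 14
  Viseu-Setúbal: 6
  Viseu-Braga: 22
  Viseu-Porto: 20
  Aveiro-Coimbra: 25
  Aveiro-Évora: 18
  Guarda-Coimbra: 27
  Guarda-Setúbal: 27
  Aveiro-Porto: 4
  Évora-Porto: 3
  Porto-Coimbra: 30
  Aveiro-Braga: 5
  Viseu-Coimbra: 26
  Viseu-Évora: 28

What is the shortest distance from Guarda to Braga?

46

Checking several routes:
Guarda→Coimbra→Aveiro→Braga: 27 + 25 + 5 = 57
Guarda→Setúbal→Aveiro→Braga: 27 + 14 + 5 = 46
Guarda→Setúbal→Viseu→Braga: 27 + 6 + 22 = 55
Shortest: 46 mi.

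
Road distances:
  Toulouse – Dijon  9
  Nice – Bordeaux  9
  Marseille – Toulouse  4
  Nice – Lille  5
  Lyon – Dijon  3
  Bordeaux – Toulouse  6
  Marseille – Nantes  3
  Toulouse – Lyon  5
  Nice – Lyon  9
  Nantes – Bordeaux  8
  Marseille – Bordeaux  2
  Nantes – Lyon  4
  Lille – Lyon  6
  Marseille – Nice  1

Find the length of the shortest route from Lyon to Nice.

8

Checking several routes:
Lyon-Nantes-Marseille-Nice: 4 + 3 + 1 = 8
Lyon-Lille-Nice: 6 + 5 = 11
Lyon-Toulouse-Marseille-Nice: 5 + 4 + 1 = 10
Lyon-Nice: 9
Best route has total 8.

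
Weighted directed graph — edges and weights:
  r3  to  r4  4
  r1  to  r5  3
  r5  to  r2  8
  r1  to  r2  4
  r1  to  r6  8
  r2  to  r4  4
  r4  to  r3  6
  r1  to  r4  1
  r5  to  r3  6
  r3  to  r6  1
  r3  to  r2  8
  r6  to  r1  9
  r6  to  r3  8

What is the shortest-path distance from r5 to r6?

7

Paths from r5 to r6:
r5 - r3 - r6: 6 + 1 = 7
r5 - r2 - r4 - r3 - r6: 8 + 4 + 6 + 1 = 19
Best route has total 7.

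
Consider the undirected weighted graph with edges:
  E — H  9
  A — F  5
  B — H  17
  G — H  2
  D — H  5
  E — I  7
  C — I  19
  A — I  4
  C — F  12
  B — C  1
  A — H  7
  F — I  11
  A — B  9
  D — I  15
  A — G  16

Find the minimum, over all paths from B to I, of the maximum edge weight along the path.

9

Some routes from B to I:
B - C - F - A - H - E - I: max(1, 12, 5, 7, 9, 7) = 12
B - A - I: max(9, 4) = 9
B - A - F - I: max(9, 5, 11) = 11
B - C - F - I: max(1, 12, 11) = 12
B - A - H - E - I: max(9, 7, 9, 7) = 9
B - C - F - A - I: max(1, 12, 5, 4) = 12
Smallest bottleneck: 9.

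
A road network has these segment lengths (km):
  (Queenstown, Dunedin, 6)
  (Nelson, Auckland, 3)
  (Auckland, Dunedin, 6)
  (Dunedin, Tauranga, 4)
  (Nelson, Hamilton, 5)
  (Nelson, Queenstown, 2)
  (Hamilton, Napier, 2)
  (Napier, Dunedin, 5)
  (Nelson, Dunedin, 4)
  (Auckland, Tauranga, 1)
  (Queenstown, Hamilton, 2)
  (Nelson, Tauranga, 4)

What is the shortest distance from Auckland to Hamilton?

7

Some routes from Auckland to Hamilton:
Auckland-Tauranga-Nelson-Hamilton: 1 + 4 + 5 = 10
Auckland-Nelson-Queenstown-Hamilton: 3 + 2 + 2 = 7
Auckland-Nelson-Hamilton: 3 + 5 = 8
Auckland-Tauranga-Nelson-Queenstown-Hamilton: 1 + 4 + 2 + 2 = 9
Best route has total 7 km.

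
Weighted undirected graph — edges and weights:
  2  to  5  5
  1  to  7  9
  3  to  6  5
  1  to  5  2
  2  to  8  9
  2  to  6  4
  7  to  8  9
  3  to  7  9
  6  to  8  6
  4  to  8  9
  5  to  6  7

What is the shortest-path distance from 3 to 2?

9

A few of the 3→2 routes:
3 → 6 → 8 → 2: 5 + 6 + 9 = 20
3 → 6 → 5 → 2: 5 + 7 + 5 = 17
3 → 7 → 8 → 6 → 2: 9 + 9 + 6 + 4 = 28
3 → 7 → 1 → 5 → 2: 9 + 9 + 2 + 5 = 25
3 → 6 → 2: 5 + 4 = 9
3 → 7 → 8 → 2: 9 + 9 + 9 = 27
The minimum is 9.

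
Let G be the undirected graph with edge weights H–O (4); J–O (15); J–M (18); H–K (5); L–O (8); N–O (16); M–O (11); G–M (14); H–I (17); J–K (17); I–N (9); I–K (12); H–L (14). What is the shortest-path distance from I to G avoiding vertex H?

50

Routes from I to G avoiding H:
I -> K -> J -> O -> M -> G: 12 + 17 + 15 + 11 + 14 = 69
I -> N -> O -> M -> G: 9 + 16 + 11 + 14 = 50
I -> N -> O -> J -> M -> G: 9 + 16 + 15 + 18 + 14 = 72
I -> K -> J -> M -> G: 12 + 17 + 18 + 14 = 61
Best route has total 50.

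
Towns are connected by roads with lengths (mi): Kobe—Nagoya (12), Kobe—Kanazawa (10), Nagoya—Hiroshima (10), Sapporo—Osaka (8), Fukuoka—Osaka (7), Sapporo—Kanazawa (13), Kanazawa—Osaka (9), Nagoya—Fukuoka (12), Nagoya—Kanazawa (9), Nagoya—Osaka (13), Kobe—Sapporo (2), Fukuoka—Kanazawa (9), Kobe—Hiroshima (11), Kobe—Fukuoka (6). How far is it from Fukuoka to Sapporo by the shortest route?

8

Checking several routes:
Fukuoka → Kanazawa → Sapporo: 9 + 13 = 22
Fukuoka → Osaka → Sapporo: 7 + 8 = 15
Fukuoka → Nagoya → Kobe → Sapporo: 12 + 12 + 2 = 26
Fukuoka → Kanazawa → Osaka → Sapporo: 9 + 9 + 8 = 26
Fukuoka → Kobe → Sapporo: 6 + 2 = 8
Fukuoka → Kanazawa → Kobe → Sapporo: 9 + 10 + 2 = 21
The minimum is 8 mi.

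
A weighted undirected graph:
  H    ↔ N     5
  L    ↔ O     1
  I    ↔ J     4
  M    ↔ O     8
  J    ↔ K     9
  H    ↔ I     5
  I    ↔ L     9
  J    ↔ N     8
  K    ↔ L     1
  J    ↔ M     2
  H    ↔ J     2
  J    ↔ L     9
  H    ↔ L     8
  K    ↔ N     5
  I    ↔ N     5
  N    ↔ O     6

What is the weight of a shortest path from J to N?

7

Checking several routes:
J-H-N: 2 + 5 = 7
J-I-N: 4 + 5 = 9
J-N: 8
Best route has total 7.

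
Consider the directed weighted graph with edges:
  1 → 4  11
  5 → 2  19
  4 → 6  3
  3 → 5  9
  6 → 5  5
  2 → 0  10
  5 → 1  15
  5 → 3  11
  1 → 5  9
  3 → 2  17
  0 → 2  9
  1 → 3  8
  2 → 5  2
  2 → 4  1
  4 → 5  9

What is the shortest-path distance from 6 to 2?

Routes from 6 to 2:
6 -> 5 -> 2: 5 + 19 = 24
6 -> 5 -> 3 -> 2: 5 + 11 + 17 = 33
6 -> 5 -> 1 -> 3 -> 2: 5 + 15 + 8 + 17 = 45
Best route has total 24.

24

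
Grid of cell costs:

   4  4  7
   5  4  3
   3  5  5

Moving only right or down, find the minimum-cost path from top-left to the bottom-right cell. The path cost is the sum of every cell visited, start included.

20

Best path: [0,0] → [0,1] → [1,1] → [1,2] → [2,2]
Cost: 4 + 4 + 4 + 3 + 5 = 20
(Top row then right column would cost 23.)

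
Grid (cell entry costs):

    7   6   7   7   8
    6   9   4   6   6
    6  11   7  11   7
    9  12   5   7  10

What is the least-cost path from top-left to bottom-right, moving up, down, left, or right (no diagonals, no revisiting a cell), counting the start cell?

53

Take r0c0 r0c1 r0c2 r1c2 r1c3 r1c4 r2c4 r3c4 for a total of 7 + 6 + 7 + 4 + 6 + 6 + 7 + 10 = 53.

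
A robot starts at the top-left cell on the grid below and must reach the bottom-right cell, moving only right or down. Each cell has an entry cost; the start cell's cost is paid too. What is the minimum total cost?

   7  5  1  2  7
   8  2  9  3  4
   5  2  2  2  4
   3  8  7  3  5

28

Best path: [0,0] -> [0,1] -> [0,2] -> [0,3] -> [1,3] -> [2,3] -> [3,3] -> [3,4]
Cost: 7 + 5 + 1 + 2 + 3 + 2 + 3 + 5 = 28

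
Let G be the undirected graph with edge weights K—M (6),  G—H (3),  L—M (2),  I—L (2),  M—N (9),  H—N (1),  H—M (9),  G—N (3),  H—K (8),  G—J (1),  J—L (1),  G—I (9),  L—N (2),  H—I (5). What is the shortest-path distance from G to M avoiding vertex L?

12

Checking several routes:
G→H→K→M: 3 + 8 + 6 = 17
G→H→M: 3 + 9 = 12
G→N→H→K→M: 3 + 1 + 8 + 6 = 18
G→N→M: 3 + 9 = 12
G→H→N→M: 3 + 1 + 9 = 13
G→N→H→M: 3 + 1 + 9 = 13
Best route has total 12.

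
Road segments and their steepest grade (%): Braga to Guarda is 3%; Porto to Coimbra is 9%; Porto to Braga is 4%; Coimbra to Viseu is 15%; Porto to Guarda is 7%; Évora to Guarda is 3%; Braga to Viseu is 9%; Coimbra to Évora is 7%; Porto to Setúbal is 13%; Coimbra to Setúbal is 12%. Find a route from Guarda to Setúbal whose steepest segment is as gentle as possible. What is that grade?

12

Comparing a few candidate routes:
Guarda - Évora - Coimbra - Setúbal: max(3, 7, 12) = 12
Guarda - Porto - Setúbal: max(7, 13) = 13
Guarda - Porto - Coimbra - Setúbal: max(7, 9, 12) = 12
Guarda - Braga - Porto - Coimbra - Setúbal: max(3, 4, 9, 12) = 12
The minimum achievable maximum is 12%.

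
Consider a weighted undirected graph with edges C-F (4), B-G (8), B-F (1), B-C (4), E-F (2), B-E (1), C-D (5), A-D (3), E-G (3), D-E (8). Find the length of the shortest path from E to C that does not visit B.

Routes from E to C avoiding B:
E-D-C: 8 + 5 = 13
E-F-C: 2 + 4 = 6
Best route has total 6.

6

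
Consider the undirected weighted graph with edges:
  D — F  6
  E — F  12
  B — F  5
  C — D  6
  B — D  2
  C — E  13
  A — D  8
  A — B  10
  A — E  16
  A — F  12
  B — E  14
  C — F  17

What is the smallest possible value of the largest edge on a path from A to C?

8

Some routes from A to C:
A→D→C: max(8, 6) = 8
A→B→D→C: max(10, 2, 6) = 10
A→B→F→D→C: max(10, 5, 6, 6) = 10
A→B→F→E→C: max(10, 5, 12, 13) = 13
A→F→D→C: max(12, 6, 6) = 12
A→F→B→D→C: max(12, 5, 2, 6) = 12
The minimum achievable maximum is 8.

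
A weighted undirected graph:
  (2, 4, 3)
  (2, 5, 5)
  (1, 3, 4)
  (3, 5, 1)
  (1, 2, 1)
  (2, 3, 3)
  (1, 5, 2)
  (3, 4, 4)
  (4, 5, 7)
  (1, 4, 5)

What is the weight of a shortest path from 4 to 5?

Checking several routes:
4→1→5: 5 + 2 = 7
4→2→3→5: 3 + 3 + 1 = 7
4→3→5: 4 + 1 = 5
4→5: 7
4→2→1→5: 3 + 1 + 2 = 6
The minimum is 5.

5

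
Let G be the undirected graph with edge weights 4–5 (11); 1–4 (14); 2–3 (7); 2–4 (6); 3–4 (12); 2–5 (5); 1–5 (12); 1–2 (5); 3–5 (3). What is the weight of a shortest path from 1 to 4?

11

Checking several routes:
1 -> 4: 14
1 -> 5 -> 2 -> 4: 12 + 5 + 6 = 23
1 -> 5 -> 4: 12 + 11 = 23
1 -> 2 -> 3 -> 4: 5 + 7 + 12 = 24
1 -> 2 -> 4: 5 + 6 = 11
1 -> 2 -> 5 -> 4: 5 + 5 + 11 = 21
The minimum is 11.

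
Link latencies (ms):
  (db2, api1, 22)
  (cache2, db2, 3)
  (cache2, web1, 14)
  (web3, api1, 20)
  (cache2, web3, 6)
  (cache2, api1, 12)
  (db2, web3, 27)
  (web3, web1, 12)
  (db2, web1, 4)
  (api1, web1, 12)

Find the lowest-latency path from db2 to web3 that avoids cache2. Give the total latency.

16

Routes from db2 to web3 avoiding cache2:
db2→web3: 27
db2→web1→api1→web3: 4 + 12 + 20 = 36
db2→api1→web1→web3: 22 + 12 + 12 = 46
db2→web1→web3: 4 + 12 = 16
db2→api1→web3: 22 + 20 = 42
The minimum is 16 ms.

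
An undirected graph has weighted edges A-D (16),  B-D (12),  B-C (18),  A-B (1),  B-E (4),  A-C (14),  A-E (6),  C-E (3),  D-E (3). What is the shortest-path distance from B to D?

7

Comparing a few candidate routes:
B - D: 12
B - A - C - E - D: 1 + 14 + 3 + 3 = 21
B - E - D: 4 + 3 = 7
B - A - E - D: 1 + 6 + 3 = 10
B - A - D: 1 + 16 = 17
B - C - E - D: 18 + 3 + 3 = 24
The minimum is 7.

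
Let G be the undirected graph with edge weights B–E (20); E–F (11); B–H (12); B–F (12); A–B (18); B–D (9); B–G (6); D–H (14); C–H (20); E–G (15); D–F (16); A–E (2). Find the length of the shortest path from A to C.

A few of the A→C routes:
A→E→B→H→C: 2 + 20 + 12 + 20 = 54
A→B→H→C: 18 + 12 + 20 = 50
A→E→F→B→H→C: 2 + 11 + 12 + 12 + 20 = 57
A→B→D→H→C: 18 + 9 + 14 + 20 = 61
A→E→F→D→H→C: 2 + 11 + 16 + 14 + 20 = 63
A→E→G→B→H→C: 2 + 15 + 6 + 12 + 20 = 55
The minimum is 50.

50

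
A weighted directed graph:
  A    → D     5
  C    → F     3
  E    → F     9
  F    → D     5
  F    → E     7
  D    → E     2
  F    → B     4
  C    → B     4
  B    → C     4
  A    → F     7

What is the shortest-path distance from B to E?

14

Routes from B to E:
B → C → F → E: 4 + 3 + 7 = 14
B → C → F → D → E: 4 + 3 + 5 + 2 = 14
Shortest: 14.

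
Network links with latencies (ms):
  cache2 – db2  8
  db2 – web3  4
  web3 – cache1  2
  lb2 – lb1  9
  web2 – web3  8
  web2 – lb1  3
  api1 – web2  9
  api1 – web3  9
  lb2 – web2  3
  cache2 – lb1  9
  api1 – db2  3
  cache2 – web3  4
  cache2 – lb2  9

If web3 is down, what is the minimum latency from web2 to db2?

12

Candidate routes:
web2-lb2-lb1-cache2-db2: 3 + 9 + 9 + 8 = 29
web2-lb1-lb2-cache2-db2: 3 + 9 + 9 + 8 = 29
web2-api1-db2: 9 + 3 = 12
web2-lb1-cache2-db2: 3 + 9 + 8 = 20
web2-lb2-cache2-db2: 3 + 9 + 8 = 20
Best route has total 12 ms.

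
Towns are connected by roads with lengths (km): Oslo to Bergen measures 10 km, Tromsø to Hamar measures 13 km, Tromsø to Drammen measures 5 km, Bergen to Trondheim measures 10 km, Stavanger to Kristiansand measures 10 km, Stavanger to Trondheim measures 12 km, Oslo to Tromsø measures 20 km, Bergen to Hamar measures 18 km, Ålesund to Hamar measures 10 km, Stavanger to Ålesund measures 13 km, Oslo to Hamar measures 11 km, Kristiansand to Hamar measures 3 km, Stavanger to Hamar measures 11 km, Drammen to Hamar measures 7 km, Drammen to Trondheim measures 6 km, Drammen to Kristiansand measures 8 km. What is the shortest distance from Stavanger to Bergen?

22

A few of the Stavanger→Bergen routes:
Stavanger-Trondheim-Bergen: 12 + 10 = 22
Stavanger-Hamar-Bergen: 11 + 18 = 29
Stavanger-Kristiansand-Hamar-Bergen: 10 + 3 + 18 = 31
Stavanger-Hamar-Oslo-Bergen: 11 + 11 + 10 = 32
Best route has total 22 km.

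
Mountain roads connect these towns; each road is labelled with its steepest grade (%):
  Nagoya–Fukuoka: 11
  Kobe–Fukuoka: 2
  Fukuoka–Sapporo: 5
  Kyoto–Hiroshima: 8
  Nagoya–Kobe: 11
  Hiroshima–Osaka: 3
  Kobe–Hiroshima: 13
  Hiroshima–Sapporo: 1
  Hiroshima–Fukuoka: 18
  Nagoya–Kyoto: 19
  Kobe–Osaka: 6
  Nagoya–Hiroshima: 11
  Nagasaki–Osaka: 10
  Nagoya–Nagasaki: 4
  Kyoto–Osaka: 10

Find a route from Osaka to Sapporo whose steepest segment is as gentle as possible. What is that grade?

3

Checking several routes:
Osaka-Kyoto-Hiroshima-Sapporo: max(10, 8, 1) = 10
Osaka-Hiroshima-Nagoya-Kobe-Fukuoka-Sapporo: max(3, 11, 11, 2, 5) = 11
Osaka-Kobe-Fukuoka-Sapporo: max(6, 2, 5) = 6
Osaka-Hiroshima-Sapporo: max(3, 1) = 3
Smallest bottleneck: 3%.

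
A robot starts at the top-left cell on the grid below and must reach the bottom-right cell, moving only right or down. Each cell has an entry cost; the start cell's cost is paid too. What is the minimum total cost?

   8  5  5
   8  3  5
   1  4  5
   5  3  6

29

Cheapest: (0,0) -> (0,1) -> (1,1) -> (2,1) -> (3,1) -> (3,2)
  8 + 5 + 3 + 4 + 3 + 6 = 29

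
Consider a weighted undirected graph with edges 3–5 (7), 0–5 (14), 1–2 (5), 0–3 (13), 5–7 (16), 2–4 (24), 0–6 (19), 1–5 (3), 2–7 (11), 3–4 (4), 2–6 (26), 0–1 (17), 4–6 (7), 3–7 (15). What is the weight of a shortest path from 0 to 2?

22

Some routes from 0 to 2:
0 - 1 - 2: 17 + 5 = 22
0 - 5 - 1 - 2: 14 + 3 + 5 = 22
0 - 3 - 5 - 1 - 2: 13 + 7 + 3 + 5 = 28
0 - 3 - 7 - 2: 13 + 15 + 11 = 39
Best route has total 22.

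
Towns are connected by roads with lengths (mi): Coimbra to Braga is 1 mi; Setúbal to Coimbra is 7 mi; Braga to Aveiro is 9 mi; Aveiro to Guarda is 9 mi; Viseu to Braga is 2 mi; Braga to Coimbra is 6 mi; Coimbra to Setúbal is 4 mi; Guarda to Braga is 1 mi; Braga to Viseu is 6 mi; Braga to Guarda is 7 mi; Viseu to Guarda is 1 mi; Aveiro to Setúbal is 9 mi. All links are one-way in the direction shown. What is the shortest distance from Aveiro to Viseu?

Candidate routes:
Aveiro → Guarda → Braga → Viseu: 9 + 1 + 6 = 16
Aveiro → Setúbal → Coimbra → Braga → Viseu: 9 + 7 + 1 + 6 = 23
Best route has total 16 mi.

16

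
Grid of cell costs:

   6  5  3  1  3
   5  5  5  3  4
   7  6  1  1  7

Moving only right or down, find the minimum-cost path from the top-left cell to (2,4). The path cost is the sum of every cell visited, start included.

26

Take [0,0] → [0,1] → [0,2] → [0,3] → [1,3] → [2,3] → [2,4] for a total of 6 + 5 + 3 + 1 + 3 + 1 + 7 = 26.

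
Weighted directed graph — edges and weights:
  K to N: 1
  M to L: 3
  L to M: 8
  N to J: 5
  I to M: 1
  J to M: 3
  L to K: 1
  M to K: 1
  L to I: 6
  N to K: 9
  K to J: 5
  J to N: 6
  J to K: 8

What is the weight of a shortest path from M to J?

Candidate routes:
M-L-K-J: 3 + 1 + 5 = 9
M-L-K-N-J: 3 + 1 + 1 + 5 = 10
M-K-N-J: 1 + 1 + 5 = 7
M-K-J: 1 + 5 = 6
The minimum is 6.

6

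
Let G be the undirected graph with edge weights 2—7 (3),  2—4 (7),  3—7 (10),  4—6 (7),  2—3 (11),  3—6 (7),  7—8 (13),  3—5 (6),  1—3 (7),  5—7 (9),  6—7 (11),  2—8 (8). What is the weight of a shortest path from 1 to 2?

A few of the 1→2 routes:
1 -> 3 -> 2: 7 + 11 = 18
1 -> 3 -> 7 -> 2: 7 + 10 + 3 = 20
1 -> 3 -> 6 -> 7 -> 2: 7 + 7 + 11 + 3 = 28
1 -> 3 -> 5 -> 7 -> 2: 7 + 6 + 9 + 3 = 25
1 -> 3 -> 6 -> 4 -> 2: 7 + 7 + 7 + 7 = 28
Best route has total 18.

18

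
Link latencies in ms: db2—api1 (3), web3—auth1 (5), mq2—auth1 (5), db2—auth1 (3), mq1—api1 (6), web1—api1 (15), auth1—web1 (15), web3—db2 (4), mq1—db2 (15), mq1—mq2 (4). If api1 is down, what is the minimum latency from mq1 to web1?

Paths from mq1 to web1 avoiding api1:
mq1 → mq2 → auth1 → web1: 4 + 5 + 15 = 24
mq1 → db2 → auth1 → web1: 15 + 3 + 15 = 33
mq1 → db2 → web3 → auth1 → web1: 15 + 4 + 5 + 15 = 39
Shortest: 24 ms.

24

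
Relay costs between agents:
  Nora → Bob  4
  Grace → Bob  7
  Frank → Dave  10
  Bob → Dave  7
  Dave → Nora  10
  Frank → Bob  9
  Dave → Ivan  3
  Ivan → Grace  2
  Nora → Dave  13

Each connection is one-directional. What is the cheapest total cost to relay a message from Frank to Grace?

Candidate routes:
Frank→Bob→Dave→Ivan→Grace: 9 + 7 + 3 + 2 = 21
Frank→Dave→Ivan→Grace: 10 + 3 + 2 = 15
The minimum is 15.

15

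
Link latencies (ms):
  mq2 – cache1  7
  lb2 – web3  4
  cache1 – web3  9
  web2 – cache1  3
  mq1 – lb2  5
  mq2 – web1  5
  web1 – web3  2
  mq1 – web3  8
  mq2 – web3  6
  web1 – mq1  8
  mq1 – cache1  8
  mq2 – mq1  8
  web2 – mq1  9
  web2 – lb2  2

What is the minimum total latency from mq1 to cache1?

Some routes from mq1 to cache1:
mq1 -> cache1: 8
mq1 -> web3 -> cache1: 8 + 9 = 17
mq1 -> web2 -> cache1: 9 + 3 = 12
mq1 -> lb2 -> web2 -> cache1: 5 + 2 + 3 = 10
mq1 -> mq2 -> cache1: 8 + 7 = 15
Best route has total 8 ms.

8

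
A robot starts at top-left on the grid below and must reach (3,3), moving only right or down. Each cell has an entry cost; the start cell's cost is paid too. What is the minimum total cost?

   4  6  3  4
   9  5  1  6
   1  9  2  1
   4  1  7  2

Path r0c0 r0c1 r0c2 r1c2 r2c2 r2c3 r3c3: 4 + 6 + 3 + 1 + 2 + 1 + 2 = 19.

19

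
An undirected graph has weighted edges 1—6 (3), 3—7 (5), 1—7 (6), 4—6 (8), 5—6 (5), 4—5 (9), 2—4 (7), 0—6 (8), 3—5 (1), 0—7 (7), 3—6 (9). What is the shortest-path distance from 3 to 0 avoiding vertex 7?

14

Routes from 3 to 0 avoiding 7:
3 - 6 - 0: 9 + 8 = 17
3 - 5 - 6 - 0: 1 + 5 + 8 = 14
3 - 5 - 4 - 6 - 0: 1 + 9 + 8 + 8 = 26
Shortest: 14.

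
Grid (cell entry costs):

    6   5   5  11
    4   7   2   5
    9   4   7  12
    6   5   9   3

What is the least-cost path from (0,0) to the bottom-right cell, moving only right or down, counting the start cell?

Path [0,0]→[0,1]→[0,2]→[1,2]→[2,2]→[3,2]→[3,3]: 6 + 5 + 5 + 2 + 7 + 9 + 3 = 37.

37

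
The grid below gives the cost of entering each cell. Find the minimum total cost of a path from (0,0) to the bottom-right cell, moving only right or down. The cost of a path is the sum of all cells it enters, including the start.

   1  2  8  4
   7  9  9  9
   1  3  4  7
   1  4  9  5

Take (0,0) -> (1,0) -> (2,0) -> (2,1) -> (2,2) -> (2,3) -> (3,3) for a total of 1 + 7 + 1 + 3 + 4 + 7 + 5 = 28.
(Top row then right column would cost 36.)

28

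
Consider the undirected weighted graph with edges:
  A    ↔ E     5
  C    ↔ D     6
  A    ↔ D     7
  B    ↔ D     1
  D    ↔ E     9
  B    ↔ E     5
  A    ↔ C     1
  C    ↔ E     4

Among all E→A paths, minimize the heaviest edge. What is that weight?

4

Comparing a few candidate routes:
E-B-D-C-A: max(5, 1, 6, 1) = 6
E-C-A: max(4, 1) = 4
E-A: max(5) = 5
The minimum achievable maximum is 4.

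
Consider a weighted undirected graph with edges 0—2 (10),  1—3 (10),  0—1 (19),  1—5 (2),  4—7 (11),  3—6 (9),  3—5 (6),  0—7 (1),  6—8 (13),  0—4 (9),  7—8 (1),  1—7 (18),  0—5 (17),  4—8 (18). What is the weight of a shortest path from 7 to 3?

A few of the 7→3 routes:
7 -> 1 -> 5 -> 3: 18 + 2 + 6 = 26
7 -> 8 -> 6 -> 3: 1 + 13 + 9 = 23
7 -> 0 -> 1 -> 5 -> 3: 1 + 19 + 2 + 6 = 28
7 -> 0 -> 5 -> 3: 1 + 17 + 6 = 24
7 -> 1 -> 3: 18 + 10 = 28
Shortest: 23.

23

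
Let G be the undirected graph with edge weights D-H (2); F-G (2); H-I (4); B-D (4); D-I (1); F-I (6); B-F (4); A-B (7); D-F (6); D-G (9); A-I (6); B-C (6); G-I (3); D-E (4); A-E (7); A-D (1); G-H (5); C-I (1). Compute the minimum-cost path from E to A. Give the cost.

Comparing a few candidate routes:
E -> D -> H -> I -> A: 4 + 2 + 4 + 6 = 16
E -> D -> B -> A: 4 + 4 + 7 = 15
E -> A: 7
E -> D -> I -> A: 4 + 1 + 6 = 11
E -> D -> A: 4 + 1 = 5
Best route has total 5.

5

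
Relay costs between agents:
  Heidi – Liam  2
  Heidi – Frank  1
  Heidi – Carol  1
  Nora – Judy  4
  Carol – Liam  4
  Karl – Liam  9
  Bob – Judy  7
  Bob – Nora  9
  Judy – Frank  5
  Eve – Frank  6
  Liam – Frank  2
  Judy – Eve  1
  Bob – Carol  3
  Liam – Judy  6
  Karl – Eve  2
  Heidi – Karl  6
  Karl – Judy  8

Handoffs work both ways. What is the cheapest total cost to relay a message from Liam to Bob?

6

Checking several routes:
Liam→Frank→Heidi→Carol→Bob: 2 + 1 + 1 + 3 = 7
Liam→Carol→Bob: 4 + 3 = 7
Liam→Judy→Bob: 6 + 7 = 13
Liam→Heidi→Carol→Bob: 2 + 1 + 3 = 6
Shortest: 6.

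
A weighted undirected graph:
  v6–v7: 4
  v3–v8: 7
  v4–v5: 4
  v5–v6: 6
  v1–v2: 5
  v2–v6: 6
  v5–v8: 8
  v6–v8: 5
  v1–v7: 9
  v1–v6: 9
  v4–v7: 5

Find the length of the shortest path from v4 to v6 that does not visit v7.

10

Paths from v4 to v6 avoiding v7:
v4 - v5 - v8 - v6: 4 + 8 + 5 = 17
v4 - v5 - v6: 4 + 6 = 10
Best route has total 10.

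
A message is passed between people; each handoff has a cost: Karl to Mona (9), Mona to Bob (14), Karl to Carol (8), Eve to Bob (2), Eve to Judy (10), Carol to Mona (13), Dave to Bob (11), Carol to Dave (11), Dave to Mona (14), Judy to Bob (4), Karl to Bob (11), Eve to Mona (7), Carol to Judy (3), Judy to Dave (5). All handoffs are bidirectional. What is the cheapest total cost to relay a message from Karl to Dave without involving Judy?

19

A few of the Karl→Dave routes:
Karl - Mona - Carol - Dave: 9 + 13 + 11 = 33
Karl - Carol - Dave: 8 + 11 = 19
Karl - Mona - Dave: 9 + 14 = 23
Karl - Mona - Eve - Bob - Dave: 9 + 7 + 2 + 11 = 29
Karl - Bob - Dave: 11 + 11 = 22
Karl - Bob - Eve - Mona - Dave: 11 + 2 + 7 + 14 = 34
The minimum is 19.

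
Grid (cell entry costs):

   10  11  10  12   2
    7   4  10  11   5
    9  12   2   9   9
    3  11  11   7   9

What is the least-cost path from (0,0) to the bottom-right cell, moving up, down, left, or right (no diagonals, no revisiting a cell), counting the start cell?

Take (0,0) → (1,0) → (1,1) → (1,2) → (2,2) → (2,3) → (3,3) → (3,4) for a total of 10 + 7 + 4 + 10 + 2 + 9 + 7 + 9 = 58.

58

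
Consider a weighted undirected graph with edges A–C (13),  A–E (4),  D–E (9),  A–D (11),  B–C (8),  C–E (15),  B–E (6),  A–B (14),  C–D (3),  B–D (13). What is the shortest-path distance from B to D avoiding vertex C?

Paths from B to D avoiding C:
B - D: 13
B - E - D: 6 + 9 = 15
B - A - D: 14 + 11 = 25
B - E - A - D: 6 + 4 + 11 = 21
B - A - E - D: 14 + 4 + 9 = 27
Best route has total 13.

13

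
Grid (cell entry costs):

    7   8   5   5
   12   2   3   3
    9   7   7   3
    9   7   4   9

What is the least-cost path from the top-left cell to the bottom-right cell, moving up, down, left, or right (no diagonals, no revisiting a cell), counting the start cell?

35

Path (0,0) (0,1) (1,1) (1,2) (1,3) (2,3) (3,3): 7 + 8 + 2 + 3 + 3 + 3 + 9 = 35.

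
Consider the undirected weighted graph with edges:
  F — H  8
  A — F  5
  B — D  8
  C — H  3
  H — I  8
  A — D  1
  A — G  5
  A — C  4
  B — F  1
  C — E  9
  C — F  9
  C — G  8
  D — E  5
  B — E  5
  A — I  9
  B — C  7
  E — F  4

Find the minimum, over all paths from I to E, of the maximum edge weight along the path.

8

Checking several routes:
I-H-F-B-C-G-A-D-E: max(8, 8, 1, 7, 8, 5, 1, 5) = 8
I-H-F-B-E: max(8, 8, 1, 5) = 8
I-H-F-B-D-E: max(8, 8, 1, 8, 5) = 8
I-H-F-B-C-A-D-E: max(8, 8, 1, 7, 4, 1, 5) = 8
I-H-F-E: max(8, 8, 4) = 8
Smallest bottleneck: 8.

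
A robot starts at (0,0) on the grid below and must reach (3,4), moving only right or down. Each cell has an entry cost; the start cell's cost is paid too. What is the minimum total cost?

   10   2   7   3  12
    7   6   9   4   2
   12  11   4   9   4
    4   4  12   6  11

Cheapest: (0,0)→(0,1)→(0,2)→(0,3)→(1,3)→(1,4)→(2,4)→(3,4)
  10 + 2 + 7 + 3 + 4 + 2 + 4 + 11 = 43
For comparison, the top-then-right route costs 51.

43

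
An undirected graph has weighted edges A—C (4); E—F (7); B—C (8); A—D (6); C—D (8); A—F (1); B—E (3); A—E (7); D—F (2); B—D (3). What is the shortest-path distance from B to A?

6

A few of the B→A routes:
B -> E -> F -> A: 3 + 7 + 1 = 11
B -> E -> A: 3 + 7 = 10
B -> D -> F -> A: 3 + 2 + 1 = 6
B -> D -> A: 3 + 6 = 9
The minimum is 6.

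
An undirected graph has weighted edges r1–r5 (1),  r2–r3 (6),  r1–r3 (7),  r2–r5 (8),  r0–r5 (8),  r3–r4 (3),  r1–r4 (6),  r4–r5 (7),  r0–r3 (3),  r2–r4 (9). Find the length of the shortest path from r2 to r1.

Some routes from r2 to r1:
r2 -> r4 -> r5 -> r1: 9 + 7 + 1 = 17
r2 -> r3 -> r4 -> r5 -> r1: 6 + 3 + 7 + 1 = 17
r2 -> r5 -> r1: 8 + 1 = 9
r2 -> r4 -> r1: 9 + 6 = 15
r2 -> r3 -> r1: 6 + 7 = 13
r2 -> r3 -> r4 -> r1: 6 + 3 + 6 = 15
Shortest: 9.

9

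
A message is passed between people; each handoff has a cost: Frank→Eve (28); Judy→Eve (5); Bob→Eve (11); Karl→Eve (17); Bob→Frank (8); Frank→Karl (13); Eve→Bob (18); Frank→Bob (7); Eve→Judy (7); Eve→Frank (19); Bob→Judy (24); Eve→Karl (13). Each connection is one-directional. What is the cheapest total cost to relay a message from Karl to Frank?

36

Routes from Karl to Frank:
Karl-Eve-Frank: 17 + 19 = 36
Karl-Eve-Bob-Frank: 17 + 18 + 8 = 43
Best route has total 36.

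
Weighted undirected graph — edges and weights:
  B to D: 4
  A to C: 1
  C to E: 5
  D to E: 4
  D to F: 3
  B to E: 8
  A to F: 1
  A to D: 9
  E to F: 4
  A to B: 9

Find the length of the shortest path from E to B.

8

Checking several routes:
E - B: 8
E - D - B: 4 + 4 = 8
E - F - D - B: 4 + 3 + 4 = 11
Best route has total 8.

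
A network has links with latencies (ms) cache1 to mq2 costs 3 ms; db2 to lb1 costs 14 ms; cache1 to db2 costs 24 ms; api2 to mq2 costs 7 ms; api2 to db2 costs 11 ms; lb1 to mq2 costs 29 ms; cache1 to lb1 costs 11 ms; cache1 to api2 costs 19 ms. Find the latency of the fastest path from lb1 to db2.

14

Some routes from lb1 to db2:
lb1 - cache1 - mq2 - api2 - db2: 11 + 3 + 7 + 11 = 32
lb1 - cache1 - db2: 11 + 24 = 35
lb1 - db2: 14
The minimum is 14 ms.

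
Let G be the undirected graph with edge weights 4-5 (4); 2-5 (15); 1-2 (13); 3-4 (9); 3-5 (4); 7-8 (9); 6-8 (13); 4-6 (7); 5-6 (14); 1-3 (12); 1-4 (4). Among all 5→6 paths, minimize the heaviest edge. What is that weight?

7

Comparing a few candidate routes:
5 - 6: max(14) = 14
5 - 4 - 6: max(4, 7) = 7
5 - 3 - 4 - 6: max(4, 9, 7) = 9
5 - 3 - 1 - 4 - 6: max(4, 12, 4, 7) = 12
The minimum achievable maximum is 7.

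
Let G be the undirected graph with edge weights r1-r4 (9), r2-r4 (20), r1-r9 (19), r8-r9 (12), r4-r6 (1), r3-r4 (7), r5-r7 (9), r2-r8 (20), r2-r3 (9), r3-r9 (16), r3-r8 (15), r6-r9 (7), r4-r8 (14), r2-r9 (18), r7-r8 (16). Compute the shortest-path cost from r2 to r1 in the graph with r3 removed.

29

Some routes from r2 to r1 avoiding r3:
r2 → r9 → r6 → r4 → r1: 18 + 7 + 1 + 9 = 35
r2 → r8 → r4 → r1: 20 + 14 + 9 = 43
r2 → r9 → r1: 18 + 19 = 37
r2 → r4 → r6 → r9 → r1: 20 + 1 + 7 + 19 = 47
r2 → r4 → r1: 20 + 9 = 29
The minimum is 29.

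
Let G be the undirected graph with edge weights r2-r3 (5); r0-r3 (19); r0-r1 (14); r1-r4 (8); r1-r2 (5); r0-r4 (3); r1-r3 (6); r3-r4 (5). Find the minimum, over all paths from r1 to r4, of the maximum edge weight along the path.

Comparing a few candidate routes:
r1 → r2 → r3 → r0 → r4: max(5, 5, 19, 3) = 19
r1 → r3 → r0 → r4: max(6, 19, 3) = 19
r1 → r4: max(8) = 8
r1 → r0 → r4: max(14, 3) = 14
r1 → r2 → r3 → r4: max(5, 5, 5) = 5
r1 → r3 → r4: max(6, 5) = 6
Smallest bottleneck: 5.

5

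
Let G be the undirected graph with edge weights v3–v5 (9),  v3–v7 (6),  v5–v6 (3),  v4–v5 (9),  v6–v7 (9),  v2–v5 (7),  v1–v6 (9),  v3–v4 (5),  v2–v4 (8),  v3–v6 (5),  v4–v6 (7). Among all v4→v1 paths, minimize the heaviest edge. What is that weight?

Comparing a few candidate routes:
v4 → v5 → v3 → v7 → v6 → v1: max(9, 9, 6, 9, 9) = 9
v4 → v5 → v6 → v1: max(9, 3, 9) = 9
v4 → v6 → v1: max(7, 9) = 9
The minimum achievable maximum is 9.

9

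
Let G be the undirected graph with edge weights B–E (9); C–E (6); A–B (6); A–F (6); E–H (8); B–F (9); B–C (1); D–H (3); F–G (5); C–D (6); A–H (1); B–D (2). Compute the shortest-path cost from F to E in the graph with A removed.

16

A few of the F→E routes:
F - B - D - H - E: 9 + 2 + 3 + 8 = 22
F - B - E: 9 + 9 = 18
F - B - C - E: 9 + 1 + 6 = 16
Best route has total 16.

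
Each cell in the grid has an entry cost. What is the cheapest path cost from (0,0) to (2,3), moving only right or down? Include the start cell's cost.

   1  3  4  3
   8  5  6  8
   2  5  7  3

Best path: [0,0] -> [0,1] -> [0,2] -> [0,3] -> [1,3] -> [2,3]
Cost: 1 + 3 + 4 + 3 + 8 + 3 = 22

22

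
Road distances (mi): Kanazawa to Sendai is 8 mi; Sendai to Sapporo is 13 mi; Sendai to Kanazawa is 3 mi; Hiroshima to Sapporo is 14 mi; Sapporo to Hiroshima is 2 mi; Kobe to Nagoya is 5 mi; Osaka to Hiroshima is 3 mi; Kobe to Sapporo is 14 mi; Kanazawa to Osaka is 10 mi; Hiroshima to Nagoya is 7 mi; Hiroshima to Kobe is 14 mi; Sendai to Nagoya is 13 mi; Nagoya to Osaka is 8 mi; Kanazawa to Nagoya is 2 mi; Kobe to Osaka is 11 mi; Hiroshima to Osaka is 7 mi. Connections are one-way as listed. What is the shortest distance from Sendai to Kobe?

Routes from Sendai to Kobe:
Sendai → Nagoya → Osaka → Hiroshima → Kobe: 13 + 8 + 3 + 14 = 38
Sendai → Sapporo → Hiroshima → Kobe: 13 + 2 + 14 = 29
Sendai → Kanazawa → Osaka → Hiroshima → Kobe: 3 + 10 + 3 + 14 = 30
Sendai → Kanazawa → Nagoya → Osaka → Hiroshima → Kobe: 3 + 2 + 8 + 3 + 14 = 30
Shortest: 29 mi.

29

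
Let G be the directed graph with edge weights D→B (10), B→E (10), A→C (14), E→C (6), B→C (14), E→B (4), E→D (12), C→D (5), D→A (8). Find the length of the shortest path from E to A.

19

Paths from E to A:
E -> C -> D -> A: 6 + 5 + 8 = 19
E -> D -> A: 12 + 8 = 20
E -> B -> C -> D -> A: 4 + 14 + 5 + 8 = 31
Best route has total 19.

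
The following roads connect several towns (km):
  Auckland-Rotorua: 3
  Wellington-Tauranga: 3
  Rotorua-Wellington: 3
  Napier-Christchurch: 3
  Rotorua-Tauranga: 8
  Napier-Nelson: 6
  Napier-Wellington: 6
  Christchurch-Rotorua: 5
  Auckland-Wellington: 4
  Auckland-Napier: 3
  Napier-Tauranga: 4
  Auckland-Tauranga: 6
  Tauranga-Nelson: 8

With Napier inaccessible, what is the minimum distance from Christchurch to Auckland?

Checking several routes:
Christchurch-Rotorua-Wellington-Auckland: 5 + 3 + 4 = 12
Christchurch-Rotorua-Wellington-Tauranga-Auckland: 5 + 3 + 3 + 6 = 17
Christchurch-Rotorua-Auckland: 5 + 3 = 8
Christchurch-Rotorua-Tauranga-Auckland: 5 + 8 + 6 = 19
The minimum is 8 km.

8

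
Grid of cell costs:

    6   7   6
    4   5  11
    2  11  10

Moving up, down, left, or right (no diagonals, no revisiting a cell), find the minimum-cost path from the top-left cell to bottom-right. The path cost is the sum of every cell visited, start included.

Best path: (0,0)→(1,0)→(2,0)→(2,1)→(2,2)
Cost: 6 + 4 + 2 + 11 + 10 = 33

33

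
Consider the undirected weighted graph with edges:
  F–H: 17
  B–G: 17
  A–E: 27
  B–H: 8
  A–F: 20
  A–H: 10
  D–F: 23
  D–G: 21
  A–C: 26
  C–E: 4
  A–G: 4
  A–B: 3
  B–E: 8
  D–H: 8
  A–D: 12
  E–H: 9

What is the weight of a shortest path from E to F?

26

A few of the E→F routes:
E -> H -> F: 9 + 17 = 26
E -> B -> A -> F: 8 + 3 + 20 = 31
E -> B -> H -> F: 8 + 8 + 17 = 33
E -> H -> A -> F: 9 + 10 + 20 = 39
E -> B -> A -> H -> F: 8 + 3 + 10 + 17 = 38
Best route has total 26.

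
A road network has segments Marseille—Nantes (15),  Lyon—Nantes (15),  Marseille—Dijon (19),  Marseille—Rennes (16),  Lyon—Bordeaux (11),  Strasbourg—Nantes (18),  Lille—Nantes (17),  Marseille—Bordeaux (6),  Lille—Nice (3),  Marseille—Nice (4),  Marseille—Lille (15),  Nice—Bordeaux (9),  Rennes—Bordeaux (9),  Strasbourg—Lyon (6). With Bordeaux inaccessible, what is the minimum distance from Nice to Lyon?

34

Checking several routes:
Nice-Marseille-Lille-Nantes-Lyon: 4 + 15 + 17 + 15 = 51
Nice-Lille-Nantes-Strasbourg-Lyon: 3 + 17 + 18 + 6 = 44
Nice-Lille-Nantes-Lyon: 3 + 17 + 15 = 35
Nice-Lille-Marseille-Nantes-Lyon: 3 + 15 + 15 + 15 = 48
Nice-Marseille-Nantes-Lyon: 4 + 15 + 15 = 34
Nice-Marseille-Nantes-Strasbourg-Lyon: 4 + 15 + 18 + 6 = 43
Shortest: 34 mi.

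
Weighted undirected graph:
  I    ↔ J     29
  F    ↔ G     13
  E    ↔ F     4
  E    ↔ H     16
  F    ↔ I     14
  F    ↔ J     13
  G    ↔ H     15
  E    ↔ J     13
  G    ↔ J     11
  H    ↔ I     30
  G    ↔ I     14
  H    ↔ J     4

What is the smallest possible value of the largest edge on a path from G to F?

13

Checking several routes:
G → F: max(13) = 13
G → J → E → F: max(11, 13, 4) = 13
G → I → F: max(14, 14) = 14
G → J → F: max(11, 13) = 13
Best route has worst link 13.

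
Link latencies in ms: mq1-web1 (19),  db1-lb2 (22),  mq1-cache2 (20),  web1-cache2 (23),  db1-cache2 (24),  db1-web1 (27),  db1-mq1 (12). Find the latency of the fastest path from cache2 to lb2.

Some routes from cache2 to lb2:
cache2 -> db1 -> lb2: 24 + 22 = 46
cache2 -> mq1 -> db1 -> lb2: 20 + 12 + 22 = 54
cache2 -> web1 -> db1 -> lb2: 23 + 27 + 22 = 72
Best route has total 46 ms.

46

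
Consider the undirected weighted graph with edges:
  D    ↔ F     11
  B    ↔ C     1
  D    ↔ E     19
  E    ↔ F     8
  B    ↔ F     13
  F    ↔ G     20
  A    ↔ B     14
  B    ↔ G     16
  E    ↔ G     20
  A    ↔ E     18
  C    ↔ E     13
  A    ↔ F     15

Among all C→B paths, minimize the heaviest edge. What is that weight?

Comparing a few candidate routes:
C-B: max(1) = 1
C-E-F-B: max(13, 8, 13) = 13
C-E-F-A-B: max(13, 8, 15, 14) = 15
Best route has worst link 1.

1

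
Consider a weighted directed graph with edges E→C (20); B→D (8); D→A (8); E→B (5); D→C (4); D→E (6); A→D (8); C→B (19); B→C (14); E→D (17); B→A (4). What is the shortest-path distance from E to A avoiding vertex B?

25

Paths from E to A avoiding B:
E-D-A: 17 + 8 = 25
The minimum is 25.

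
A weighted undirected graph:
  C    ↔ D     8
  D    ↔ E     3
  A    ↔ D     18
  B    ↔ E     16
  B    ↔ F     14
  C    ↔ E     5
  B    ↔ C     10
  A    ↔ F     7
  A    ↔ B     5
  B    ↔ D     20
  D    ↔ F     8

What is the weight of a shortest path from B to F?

A few of the B→F routes:
B-C-E-D-F: 10 + 5 + 3 + 8 = 26
B-C-D-F: 10 + 8 + 8 = 26
B-A-F: 5 + 7 = 12
B-F: 14
B-E-D-F: 16 + 3 + 8 = 27
Shortest: 12.

12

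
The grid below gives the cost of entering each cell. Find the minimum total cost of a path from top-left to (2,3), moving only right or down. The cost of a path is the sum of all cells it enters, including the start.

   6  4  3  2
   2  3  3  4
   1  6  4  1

Cheapest: (0,0) (1,0) (1,1) (1,2) (1,3) (2,3)
  6 + 2 + 3 + 3 + 4 + 1 = 19

19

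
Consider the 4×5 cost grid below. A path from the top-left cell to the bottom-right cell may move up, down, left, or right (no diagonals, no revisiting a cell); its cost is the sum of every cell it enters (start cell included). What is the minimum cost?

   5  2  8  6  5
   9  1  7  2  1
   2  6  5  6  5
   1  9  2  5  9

Cheapest: [0,0] -> [0,1] -> [1,1] -> [1,2] -> [1,3] -> [1,4] -> [2,4] -> [3,4]
  5 + 2 + 1 + 7 + 2 + 1 + 5 + 9 = 32

32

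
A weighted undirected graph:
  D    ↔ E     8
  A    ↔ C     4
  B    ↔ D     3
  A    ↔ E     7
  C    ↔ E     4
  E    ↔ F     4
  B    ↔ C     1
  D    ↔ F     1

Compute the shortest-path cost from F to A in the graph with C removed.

Paths from F to A avoiding C:
F → D → E → A: 1 + 8 + 7 = 16
F → E → A: 4 + 7 = 11
The minimum is 11.

11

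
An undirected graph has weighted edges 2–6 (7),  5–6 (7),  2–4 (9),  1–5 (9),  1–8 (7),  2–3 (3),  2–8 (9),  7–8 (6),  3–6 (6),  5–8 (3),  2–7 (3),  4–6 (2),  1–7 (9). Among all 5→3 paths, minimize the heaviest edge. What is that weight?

A few of the 5→3 routes:
5 → 8 → 7 → 2 → 3: max(3, 6, 3, 3) = 6
5 → 8 → 7 → 2 → 6 → 3: max(3, 6, 3, 7, 6) = 7
5 → 6 → 2 → 3: max(7, 7, 3) = 7
Best route has worst link 6.

6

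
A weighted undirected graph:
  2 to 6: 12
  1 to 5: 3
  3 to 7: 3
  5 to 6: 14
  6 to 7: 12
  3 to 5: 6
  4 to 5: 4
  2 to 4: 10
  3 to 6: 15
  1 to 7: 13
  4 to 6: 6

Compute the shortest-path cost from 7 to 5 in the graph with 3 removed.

Comparing a few candidate routes:
7→6→5: 12 + 14 = 26
7→6→4→5: 12 + 6 + 4 = 22
7→1→5: 13 + 3 = 16
Best route has total 16.

16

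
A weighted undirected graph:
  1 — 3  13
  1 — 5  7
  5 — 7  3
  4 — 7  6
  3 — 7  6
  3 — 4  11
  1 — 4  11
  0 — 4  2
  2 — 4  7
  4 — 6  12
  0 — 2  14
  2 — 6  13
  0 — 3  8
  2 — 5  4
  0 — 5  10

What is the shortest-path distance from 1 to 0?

Some routes from 1 to 0:
1 - 5 - 7 - 4 - 0: 7 + 3 + 6 + 2 = 18
1 - 5 - 7 - 3 - 0: 7 + 3 + 6 + 8 = 24
1 - 3 - 0: 13 + 8 = 21
1 - 5 - 2 - 4 - 0: 7 + 4 + 7 + 2 = 20
1 - 5 - 0: 7 + 10 = 17
1 - 4 - 0: 11 + 2 = 13
Shortest: 13.

13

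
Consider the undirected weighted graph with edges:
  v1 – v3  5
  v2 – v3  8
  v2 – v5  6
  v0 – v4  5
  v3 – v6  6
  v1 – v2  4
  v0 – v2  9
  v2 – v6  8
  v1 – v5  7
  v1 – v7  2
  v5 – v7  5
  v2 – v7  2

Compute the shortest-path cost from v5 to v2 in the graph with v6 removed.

A few of the v5→v2 routes:
v5 -> v1 -> v7 -> v2: 7 + 2 + 2 = 11
v5 -> v2: 6
v5 -> v7 -> v2: 5 + 2 = 7
v5 -> v7 -> v1 -> v3 -> v2: 5 + 2 + 5 + 8 = 20
v5 -> v7 -> v1 -> v2: 5 + 2 + 4 = 11
v5 -> v1 -> v2: 7 + 4 = 11
The minimum is 6.

6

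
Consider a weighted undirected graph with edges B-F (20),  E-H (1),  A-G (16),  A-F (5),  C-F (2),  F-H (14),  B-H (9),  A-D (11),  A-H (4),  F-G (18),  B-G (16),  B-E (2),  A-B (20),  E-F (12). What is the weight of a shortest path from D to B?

18

Checking several routes:
D-A-B: 11 + 20 = 31
D-A-H-B: 11 + 4 + 9 = 24
D-A-H-E-B: 11 + 4 + 1 + 2 = 18
D-A-F-E-B: 11 + 5 + 12 + 2 = 30
The minimum is 18.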